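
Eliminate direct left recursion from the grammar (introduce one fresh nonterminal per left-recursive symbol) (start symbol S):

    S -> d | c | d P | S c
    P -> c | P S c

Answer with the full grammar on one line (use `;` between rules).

S -> d S' | c S' | d P S'; P -> c P'; S' -> c S' | ε; P' -> S c P' | ε

S, P are directly left-recursive.
For S: α = {c}, β = {d, c, d P}. Rewrite as S → β S' and S' → α S' | ε.
For P: α = {S c}, β = {c}. Rewrite as P → β P' and P' → α P' | ε.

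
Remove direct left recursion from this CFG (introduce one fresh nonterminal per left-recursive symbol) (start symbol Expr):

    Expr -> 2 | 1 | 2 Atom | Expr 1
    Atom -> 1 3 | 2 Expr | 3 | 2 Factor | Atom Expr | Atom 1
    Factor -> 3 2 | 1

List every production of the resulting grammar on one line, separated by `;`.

Expr -> 2 Expr1 | 1 Expr1 | 2 Atom Expr1; Atom -> 1 3 Atom1 | 2 Expr Atom1 | 3 Atom1 | 2 Factor Atom1; Factor -> 3 2 | 1; Expr1 -> 1 Expr1 | ε; Atom1 -> Expr Atom1 | 1 Atom1 | ε

Directly left-recursive nonterminals: Expr, Atom.
For Expr: α = {1}, β = {2, 1, 2 Atom}. Rewrite as Expr → β Expr1 and Expr1 → α Expr1 | ε.
For Atom: α = {Expr, 1}, β = {1 3, 2 Expr, 3, 2 Factor}. Rewrite as Atom → β Atom1 and Atom1 → α Atom1 | ε.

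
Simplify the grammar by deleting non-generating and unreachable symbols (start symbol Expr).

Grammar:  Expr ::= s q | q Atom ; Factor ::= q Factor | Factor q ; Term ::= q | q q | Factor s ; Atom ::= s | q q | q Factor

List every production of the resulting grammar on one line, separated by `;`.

Generating nonterminals: {Atom, Expr, Term}.
Reachable from Expr after that: {Atom, Expr}.
Removed useless symbols: {Factor, Term} and every production mentioning them.

Expr ::= s q | q Atom; Atom ::= s | q q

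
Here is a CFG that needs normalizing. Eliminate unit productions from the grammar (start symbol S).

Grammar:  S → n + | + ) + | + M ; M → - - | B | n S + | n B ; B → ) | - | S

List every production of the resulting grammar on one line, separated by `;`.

Unit pairs: B ⇒* {S}; M ⇒* {B, S}.
For every A with A ⇒* B via unit rules, add B's non-unit alternatives to A; then delete every rule of the form X → Y.

S → n + | + ) + | + M; M → ) | - | n + | + ) + | + M | - - | n S + | n B; B → ) | - | n + | + ) + | + M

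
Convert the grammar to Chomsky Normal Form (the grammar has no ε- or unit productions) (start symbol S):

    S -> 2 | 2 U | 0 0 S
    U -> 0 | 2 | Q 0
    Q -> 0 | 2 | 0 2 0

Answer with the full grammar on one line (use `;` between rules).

Introduce a nonterminal for each terminal appearing in a rule of length ≥ 2: X1 → 2, X2 → 0.
Binarize each right-hand side of length ≥ 3 by chaining fresh nonterminals (Y1, Y2, …): affected rules were S → X2 X2 S; Q → X2 X1 X2.

S -> 2 | X1 U | X2 Y1; U -> 0 | 2 | Q X2; Q -> 0 | 2 | X2 Y2; X1 -> 2; X2 -> 0; Y1 -> X2 S; Y2 -> X1 X2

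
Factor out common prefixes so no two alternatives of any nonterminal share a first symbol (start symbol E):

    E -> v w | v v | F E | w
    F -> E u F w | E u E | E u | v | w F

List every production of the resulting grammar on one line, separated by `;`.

E has alternatives sharing prefix 'v': factor to E → v E' with E' → w | v.
F has alternatives sharing prefix 'E u': factor to F → E u F' with F' → F w | E | ε.

E -> F E | w | v E'; F -> v | w F | E u F'; E' -> w | v; F' -> F w | E | epsilon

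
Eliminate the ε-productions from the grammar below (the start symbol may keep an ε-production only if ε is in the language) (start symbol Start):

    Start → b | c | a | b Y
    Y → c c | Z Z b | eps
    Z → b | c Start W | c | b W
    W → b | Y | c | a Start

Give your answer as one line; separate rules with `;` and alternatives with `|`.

Nullable set = {W, Y}.
ε ∉ L(G), so no ε-production is kept.
For each production, add variants omitting each subset of nullable occurrences: Z → c Start W gives c Start W | c Start.

Start → b | c | a | b Y; Y → c c | Z Z b; Z → b | c Start W | c Start | c | b W; W → b | Y | c | a Start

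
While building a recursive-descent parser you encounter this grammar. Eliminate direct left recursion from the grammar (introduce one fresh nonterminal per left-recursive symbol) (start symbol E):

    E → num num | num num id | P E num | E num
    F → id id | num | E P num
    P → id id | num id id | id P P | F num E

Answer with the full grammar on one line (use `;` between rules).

E → num num E' | num num id E' | P E num E'; F → id id | num | E P num; P → id id | num id id | id P P | F num E; E' → num E' | epsilon

Directly left-recursive nonterminal: E.
For E: α = {num}, β = {num num, num num id, P E num}. Rewrite as E → β E' and E' → α E' | ε.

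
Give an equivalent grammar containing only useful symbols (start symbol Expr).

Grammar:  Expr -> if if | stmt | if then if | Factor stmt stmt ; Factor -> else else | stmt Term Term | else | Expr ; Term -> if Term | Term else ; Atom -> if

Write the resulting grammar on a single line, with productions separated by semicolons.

Expr -> if if | stmt | if then if | Factor stmt stmt; Factor -> else else | else | Expr

Generating nonterminals: {Atom, Expr, Factor}.
Reachable from Expr after that: {Expr, Factor}.
Removed useless symbols: {Atom, Term} and every production mentioning them.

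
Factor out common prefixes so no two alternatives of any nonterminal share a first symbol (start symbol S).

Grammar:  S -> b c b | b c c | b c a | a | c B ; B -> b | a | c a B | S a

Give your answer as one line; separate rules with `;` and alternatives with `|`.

S has alternatives sharing prefix 'b c': factor to S → b c S' with S' → b | c | a.

S -> a | c B | b c S'; B -> b | a | c a B | S a; S' -> b | c | a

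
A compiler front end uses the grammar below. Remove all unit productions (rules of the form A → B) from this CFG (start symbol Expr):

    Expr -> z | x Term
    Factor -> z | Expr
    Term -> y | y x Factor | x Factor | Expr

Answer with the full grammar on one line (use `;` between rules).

Unit pairs: Factor ⇒* {Expr}; Term ⇒* {Expr}.
Replace each nonterminal's rules with the union of the non-unit rules of every nonterminal it unit-derives.

Expr -> z | x Term; Factor -> z | x Term; Term -> y | y x Factor | x Factor | z | x Term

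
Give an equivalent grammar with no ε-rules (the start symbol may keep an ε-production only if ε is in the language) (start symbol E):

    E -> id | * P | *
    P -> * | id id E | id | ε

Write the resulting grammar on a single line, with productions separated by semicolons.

The nullable symbols are {P}.
ε ∉ L(G), so no ε-production is kept.
Expand every rule over subsets of its nullable positions: E → * P gives * P | *.

E -> id | * P | *; P -> * | id id E | id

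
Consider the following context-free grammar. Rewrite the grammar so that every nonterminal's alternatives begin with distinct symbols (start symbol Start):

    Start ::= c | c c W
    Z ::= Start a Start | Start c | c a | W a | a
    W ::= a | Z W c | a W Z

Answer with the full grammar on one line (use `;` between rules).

Start ::= c Start1; Z ::= c a | W a | a | Start Z1; W ::= Z W c | a W1; Start1 ::= ε | c W; Z1 ::= a Start | c; W1 ::= ε | W Z

Start has alternatives sharing prefix 'c': factor to Start → c Start1 with Start1 → ε | c W.
Z has alternatives sharing prefix 'Start': factor to Z → Start Z1 with Z1 → a Start | c.
W has alternatives sharing prefix 'a': factor to W → a W1 with W1 → ε | W Z.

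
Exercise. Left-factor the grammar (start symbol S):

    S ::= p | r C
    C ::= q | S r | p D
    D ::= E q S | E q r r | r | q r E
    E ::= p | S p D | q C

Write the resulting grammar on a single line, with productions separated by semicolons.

D has alternatives sharing prefix 'E q': factor to D → E q D' with D' → S | r r.

S ::= p | r C; C ::= q | S r | p D; D ::= r | q r E | E q D'; E ::= p | S p D | q C; D' ::= S | r r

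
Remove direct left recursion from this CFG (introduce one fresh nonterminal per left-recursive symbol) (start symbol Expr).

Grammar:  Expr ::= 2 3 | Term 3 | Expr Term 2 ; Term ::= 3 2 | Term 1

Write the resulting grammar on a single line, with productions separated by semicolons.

Left recursion appears on Expr, Term.
For Expr: α = {Term 2}, β = {2 3, Term 3}. Rewrite as Expr → β Expr1 and Expr1 → α Expr1 | ε.
For Term: α = {1}, β = {3 2}. Rewrite as Term → β Term1 and Term1 → α Term1 | ε.

Expr ::= 2 3 Expr1 | Term 3 Expr1; Term ::= 3 2 Term1; Expr1 ::= Term 2 Expr1 | eps; Term1 ::= 1 Term1 | eps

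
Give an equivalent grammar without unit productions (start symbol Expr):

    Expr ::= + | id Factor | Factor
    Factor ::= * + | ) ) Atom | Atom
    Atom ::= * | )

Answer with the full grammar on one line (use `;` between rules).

Expr ::= * | ) | * + | ) ) Atom | + | id Factor; Factor ::= * | ) | * + | ) ) Atom; Atom ::= * | )

Unit pairs: Expr ⇒* {Atom, Factor}; Factor ⇒* {Atom}.
Replace each nonterminal's rules with the union of the non-unit rules of every nonterminal it unit-derives.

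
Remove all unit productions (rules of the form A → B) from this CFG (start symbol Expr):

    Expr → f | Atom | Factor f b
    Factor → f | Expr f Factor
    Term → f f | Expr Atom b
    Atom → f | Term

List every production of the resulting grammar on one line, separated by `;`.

Unit pairs: Atom ⇒* {Term}; Expr ⇒* {Atom, Term}.
Replace each nonterminal's rules with the union of the non-unit rules of every nonterminal it unit-derives.

Expr → f f | Expr Atom b | f | Factor f b; Factor → f | Expr f Factor; Term → f f | Expr Atom b; Atom → f f | Expr Atom b | f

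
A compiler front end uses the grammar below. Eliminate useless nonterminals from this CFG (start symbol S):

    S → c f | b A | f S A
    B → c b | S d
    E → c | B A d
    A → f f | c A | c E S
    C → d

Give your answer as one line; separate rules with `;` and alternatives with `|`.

Generating nonterminals: {A, B, C, E, S}.
Reachable from S after that: {A, B, E, S}.
Removed useless symbols: {C} and every production mentioning them.

S → c f | b A | f S A; B → c b | S d; E → c | B A d; A → f f | c A | c E S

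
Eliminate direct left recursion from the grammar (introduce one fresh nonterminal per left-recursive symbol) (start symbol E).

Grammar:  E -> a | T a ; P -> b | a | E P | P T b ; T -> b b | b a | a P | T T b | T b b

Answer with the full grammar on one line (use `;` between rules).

E -> a | T a; P -> b P' | a P' | E P P'; T -> b b T' | b a T' | a P T'; P' -> T b P' | eps; T' -> T b T' | b b T' | eps

Directly left-recursive nonterminals: P, T.
For P: α = {T b}, β = {b, a, E P}. Rewrite as P → β P' and P' → α P' | ε.
For T: α = {T b, b b}, β = {b b, b a, a P}. Rewrite as T → β T' and T' → α T' | ε.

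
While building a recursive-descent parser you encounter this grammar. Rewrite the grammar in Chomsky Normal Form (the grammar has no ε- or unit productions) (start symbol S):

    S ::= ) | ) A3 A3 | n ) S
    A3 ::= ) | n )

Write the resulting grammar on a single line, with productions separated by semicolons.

Introduce a nonterminal for each terminal appearing in a rule of length ≥ 2: X1 → ), X2 → n.
Binarize each right-hand side of length ≥ 3 by chaining fresh nonterminals (Y1, Y2, …): affected rules were S → X1 A3 A3; S → X2 X1 S.

S ::= ) | X1 Y1 | X2 Y2; A3 ::= ) | X2 X1; X1 ::= ); X2 ::= n; Y1 ::= A3 A3; Y2 ::= X1 S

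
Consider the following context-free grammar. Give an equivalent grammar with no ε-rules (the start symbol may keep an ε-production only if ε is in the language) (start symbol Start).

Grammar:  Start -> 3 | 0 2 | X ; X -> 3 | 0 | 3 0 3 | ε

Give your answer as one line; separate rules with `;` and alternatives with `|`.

Start -> 3 | 0 2 | X | ε; X -> 3 | 0 | 3 0 3

Nullable set = {Start, X}.
ε ∈ L(G) since Start is nullable, so keep Start → ε.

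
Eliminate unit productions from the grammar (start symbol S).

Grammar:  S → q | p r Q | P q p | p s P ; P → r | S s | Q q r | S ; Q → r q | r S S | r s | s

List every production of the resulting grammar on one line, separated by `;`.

S → q | p r Q | P q p | p s P; P → q | p r Q | P q p | p s P | r | S s | Q q r; Q → r q | r S S | r s | s

Unit pairs: P ⇒* {S}.
Replace each nonterminal's rules with the union of the non-unit rules of every nonterminal it unit-derives.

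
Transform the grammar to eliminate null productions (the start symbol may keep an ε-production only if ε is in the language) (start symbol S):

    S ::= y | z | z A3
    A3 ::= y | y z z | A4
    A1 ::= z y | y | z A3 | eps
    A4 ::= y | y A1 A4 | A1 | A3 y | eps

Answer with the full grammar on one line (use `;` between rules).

The nullable symbols are {A1, A3, A4}.
ε ∉ L(G), so no ε-production is kept.
Add the nullable-subset variants: A1 → z A3 gives z A3 | z. A4 → y A1 A4 gives y A1 A4 | y A1 | y A4.

S ::= y | z | z A3; A3 ::= y | y z z | A4; A1 ::= z y | y | z A3 | z; A4 ::= y | y A1 A4 | y A1 | y A4 | A1 | A3 y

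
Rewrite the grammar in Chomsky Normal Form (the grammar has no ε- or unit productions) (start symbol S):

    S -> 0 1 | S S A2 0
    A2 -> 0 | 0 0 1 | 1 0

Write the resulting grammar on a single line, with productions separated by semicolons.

S -> X1 X2 | S Y1; A2 -> 0 | X1 Y3 | X2 X1; X1 -> 0; X2 -> 1; Y1 -> S Y2; Y2 -> A2 X1; Y3 -> X1 X2

Introduce a nonterminal for each terminal appearing in a rule of length ≥ 2: X1 → 0, X2 → 1.
Binarize each right-hand side of length ≥ 3 by chaining fresh nonterminals (Y1, Y2, …): affected rules were S → S S A2 X1; A2 → X1 X1 X2.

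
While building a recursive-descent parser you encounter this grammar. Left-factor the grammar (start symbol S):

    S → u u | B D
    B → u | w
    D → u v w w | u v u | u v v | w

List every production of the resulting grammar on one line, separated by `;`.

S → u u | B D; B → u | w; D → w | u v D'; D' → w w | u | v

D has alternatives sharing prefix 'u v': factor to D → u v D' with D' → w w | u | v.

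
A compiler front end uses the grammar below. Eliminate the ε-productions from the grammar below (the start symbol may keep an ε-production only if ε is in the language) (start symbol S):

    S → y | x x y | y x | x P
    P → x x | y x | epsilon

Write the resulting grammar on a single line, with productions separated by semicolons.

S → y | x x y | y x | x P | x; P → x x | y x

Nullable set = {P}.
ε ∉ L(G), so no ε-production is kept.
Add the nullable-subset variants: S → x P gives x P | x.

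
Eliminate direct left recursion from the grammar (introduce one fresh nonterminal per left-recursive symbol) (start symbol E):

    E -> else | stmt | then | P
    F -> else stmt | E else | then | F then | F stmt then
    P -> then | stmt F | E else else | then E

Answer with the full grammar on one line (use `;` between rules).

F is directly left-recursive.
For F: α = {then, stmt then}, β = {else stmt, E else, then}. Rewrite as F → β F' and F' → α F' | ε.

E -> else | stmt | then | P; F -> else stmt F' | E else F' | then F'; P -> then | stmt F | E else else | then E; F' -> then F' | stmt then F' | eps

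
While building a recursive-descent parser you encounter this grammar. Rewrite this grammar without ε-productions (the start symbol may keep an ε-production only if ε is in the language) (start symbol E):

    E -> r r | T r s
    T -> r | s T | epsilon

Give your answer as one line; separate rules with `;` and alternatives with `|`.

E -> r r | T r s | r s; T -> r | s T | s

Nullable nonterminals: {T}.
ε ∉ L(G), so no ε-production is kept.
Expand every rule over subsets of its nullable positions: E → T r s gives T r s | r s. T → s T gives s T | s.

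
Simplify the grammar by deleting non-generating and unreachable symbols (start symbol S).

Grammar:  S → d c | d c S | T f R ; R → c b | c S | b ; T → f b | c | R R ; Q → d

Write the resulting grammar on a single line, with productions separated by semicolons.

S → d c | d c S | T f R; R → c b | c S | b; T → f b | c | R R

Generating nonterminals: {Q, R, S, T}.
Reachable from S after that: {R, S, T}.
Removed useless symbols: {Q} and every production mentioning them.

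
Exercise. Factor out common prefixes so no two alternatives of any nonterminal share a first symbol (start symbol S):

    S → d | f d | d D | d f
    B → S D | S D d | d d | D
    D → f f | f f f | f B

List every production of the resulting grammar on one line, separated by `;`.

S has alternatives sharing prefix 'd': factor to S → d S' with S' → ε | D | f.
B has alternatives sharing prefix 'S D': factor to B → S D B' with B' → ε | d.
D has alternatives sharing prefix 'f': factor to D → f D' with D' → f | f f | B.
D' has alternatives sharing prefix 'f': factor to D' → f D'' with D'' → ε | f.

S → f d | d S'; B → d d | D | S D B'; D → f D'; S' → eps | D | f; B' → eps | d; D' → B | f D''; D'' → eps | f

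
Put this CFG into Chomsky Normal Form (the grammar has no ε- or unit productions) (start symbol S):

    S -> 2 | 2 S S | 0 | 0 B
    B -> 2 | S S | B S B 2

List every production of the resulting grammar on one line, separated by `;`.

Introduce a nonterminal for each terminal appearing in a rule of length ≥ 2: X1 → 2, X2 → 0.
Binarize each right-hand side of length ≥ 3 by chaining fresh nonterminals (Y1, Y2, …): affected rules were S → X1 S S; B → B S B X1.

S -> 2 | X1 Y1 | 0 | X2 B; B -> 2 | S S | B Y2; X1 -> 2; X2 -> 0; Y1 -> S S; Y2 -> S Y3; Y3 -> B X1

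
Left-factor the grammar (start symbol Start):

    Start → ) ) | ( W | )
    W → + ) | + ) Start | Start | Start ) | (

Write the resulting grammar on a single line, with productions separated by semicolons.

Start → ( W | ) Start1; W → ( | + ) W1 | Start W2; Start1 → ) | ε; W1 → ε | Start; W2 → ε | )

Start has alternatives sharing prefix ')': factor to Start → ) Start1 with Start1 → ) | ε.
W has alternatives sharing prefix '+ )': factor to W → + ) W1 with W1 → ε | Start.
W has alternatives sharing prefix 'Start': factor to W → Start W2 with W2 → ε | ).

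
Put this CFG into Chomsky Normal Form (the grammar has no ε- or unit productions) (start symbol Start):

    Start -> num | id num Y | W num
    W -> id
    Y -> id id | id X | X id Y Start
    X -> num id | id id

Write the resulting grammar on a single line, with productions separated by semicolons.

Introduce a nonterminal for each terminal appearing in a rule of length ≥ 2: X1 → id, X2 → num.
Binarize each right-hand side of length ≥ 3 by chaining fresh nonterminals (Y1, Y2, …): affected rules were Start → X1 X2 Y; Y → X X1 Y Start.

Start -> num | X1 Y1 | W X2; W -> id; Y -> X1 X1 | X1 X | X Y2; X -> X2 X1 | X1 X1; X1 -> id; X2 -> num; Y1 -> X2 Y; Y2 -> X1 Y3; Y3 -> Y Start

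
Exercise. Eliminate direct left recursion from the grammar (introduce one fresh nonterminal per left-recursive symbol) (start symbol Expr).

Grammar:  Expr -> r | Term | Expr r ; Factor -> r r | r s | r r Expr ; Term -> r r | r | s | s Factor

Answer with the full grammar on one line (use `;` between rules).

Left recursion appears on Expr.
For Expr: α = {r}, β = {r, Term}. Rewrite as Expr → β Expr1 and Expr1 → α Expr1 | ε.

Expr -> r Expr1 | Term Expr1; Factor -> r r | r s | r r Expr; Term -> r r | r | s | s Factor; Expr1 -> r Expr1 | ε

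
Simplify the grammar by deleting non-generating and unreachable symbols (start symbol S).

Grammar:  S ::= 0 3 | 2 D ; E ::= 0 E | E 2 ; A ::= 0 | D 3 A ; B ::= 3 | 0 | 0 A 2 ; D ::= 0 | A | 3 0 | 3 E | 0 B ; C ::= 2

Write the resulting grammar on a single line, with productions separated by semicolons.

S ::= 0 3 | 2 D; A ::= 0 | D 3 A; B ::= 3 | 0 | 0 A 2; D ::= 0 | A | 3 0 | 0 B

Generating nonterminals: {A, B, C, D, S}.
Reachable from S after that: {A, B, D, S}.
Removed useless symbols: {C, E} and every production mentioning them.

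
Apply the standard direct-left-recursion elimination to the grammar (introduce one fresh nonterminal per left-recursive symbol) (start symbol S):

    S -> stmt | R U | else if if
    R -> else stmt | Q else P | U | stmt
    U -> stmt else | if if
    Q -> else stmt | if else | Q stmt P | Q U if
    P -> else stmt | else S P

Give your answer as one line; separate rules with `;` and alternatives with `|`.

Q is directly left-recursive.
For Q: α = {stmt P, U if}, β = {else stmt, if else}. Rewrite as Q → β Q' and Q' → α Q' | ε.

S -> stmt | R U | else if if; R -> else stmt | Q else P | U | stmt; U -> stmt else | if if; Q -> else stmt Q' | if else Q'; P -> else stmt | else S P; Q' -> stmt P Q' | U if Q' | ε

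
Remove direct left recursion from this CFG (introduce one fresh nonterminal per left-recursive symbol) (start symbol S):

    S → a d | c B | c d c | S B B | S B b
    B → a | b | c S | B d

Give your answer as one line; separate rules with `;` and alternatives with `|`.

S → a d S' | c B S' | c d c S'; B → a B' | b B' | c S B'; S' → B B S' | B b S' | ε; B' → d B' | ε

Left recursion appears on S, B.
For S: α = {B B, B b}, β = {a d, c B, c d c}. Rewrite as S → β S' and S' → α S' | ε.
For B: α = {d}, β = {a, b, c S}. Rewrite as B → β B' and B' → α B' | ε.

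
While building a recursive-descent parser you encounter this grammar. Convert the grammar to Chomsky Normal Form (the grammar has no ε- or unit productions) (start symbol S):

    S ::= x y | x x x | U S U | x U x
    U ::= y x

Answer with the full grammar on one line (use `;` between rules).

Introduce a nonterminal for each terminal appearing in a rule of length ≥ 2: X1 → x, X2 → y.
Binarize each right-hand side of length ≥ 3 by chaining fresh nonterminals (Y1, Y2, …): affected rules were S → X1 X1 X1; S → U S U; S → X1 U X1.

S ::= X1 X2 | X1 Y1 | U Y2 | X1 Y3; U ::= X2 X1; X1 ::= x; X2 ::= y; Y1 ::= X1 X1; Y2 ::= S U; Y3 ::= U X1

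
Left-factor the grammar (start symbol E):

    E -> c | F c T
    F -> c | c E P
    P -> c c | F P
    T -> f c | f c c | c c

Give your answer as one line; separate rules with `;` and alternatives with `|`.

E -> c | F c T; F -> c F'; P -> c c | F P; T -> c c | f c T'; F' -> ε | E P; T' -> ε | c

F has alternatives sharing prefix 'c': factor to F → c F' with F' → ε | E P.
T has alternatives sharing prefix 'f c': factor to T → f c T' with T' → ε | c.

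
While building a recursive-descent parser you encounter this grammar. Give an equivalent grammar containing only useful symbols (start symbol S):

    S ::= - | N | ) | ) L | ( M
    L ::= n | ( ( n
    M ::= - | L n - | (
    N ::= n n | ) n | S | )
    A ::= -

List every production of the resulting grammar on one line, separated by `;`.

Generating nonterminals: {A, L, M, N, S}.
Reachable from S after that: {L, M, N, S}.
Removed useless symbols: {A} and every production mentioning them.

S ::= - | N | ) | ) L | ( M; L ::= n | ( ( n; M ::= - | L n - | (; N ::= n n | ) n | S | )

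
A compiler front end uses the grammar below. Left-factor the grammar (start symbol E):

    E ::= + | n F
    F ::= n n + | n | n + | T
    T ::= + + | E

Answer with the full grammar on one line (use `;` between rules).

E ::= + | n F; F ::= T | n F'; T ::= + + | E; F' ::= n + | ε | +

F has alternatives sharing prefix 'n': factor to F → n F' with F' → n + | ε | +.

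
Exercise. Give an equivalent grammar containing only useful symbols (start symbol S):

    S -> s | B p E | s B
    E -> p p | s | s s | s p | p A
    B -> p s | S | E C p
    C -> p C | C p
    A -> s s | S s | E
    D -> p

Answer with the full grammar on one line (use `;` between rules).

S -> s | B p E | s B; E -> p p | s | s s | s p | p A; B -> p s | S; A -> s s | S s | E

Generating nonterminals: {A, B, D, E, S}.
Reachable from S after that: {A, B, E, S}.
Removed useless symbols: {C, D} and every production mentioning them.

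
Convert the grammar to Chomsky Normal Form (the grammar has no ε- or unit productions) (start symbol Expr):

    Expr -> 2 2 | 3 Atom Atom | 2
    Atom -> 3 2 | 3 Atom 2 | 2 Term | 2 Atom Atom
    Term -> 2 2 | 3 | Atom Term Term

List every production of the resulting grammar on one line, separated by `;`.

Expr -> X1 X1 | X2 Y1 | 2; Atom -> X2 X1 | X2 Y2 | X1 Term | X1 Y3; Term -> X1 X1 | 3 | Atom Y4; X1 -> 2; X2 -> 3; Y1 -> Atom Atom; Y2 -> Atom X1; Y3 -> Atom Atom; Y4 -> Term Term

Introduce a nonterminal for each terminal appearing in a rule of length ≥ 2: X1 → 2, X2 → 3.
Binarize each right-hand side of length ≥ 3 by chaining fresh nonterminals (Y1, Y2, …): affected rules were Expr → X2 Atom Atom; Atom → X2 Atom X1; Atom → X1 Atom Atom; Term → Atom Term Term.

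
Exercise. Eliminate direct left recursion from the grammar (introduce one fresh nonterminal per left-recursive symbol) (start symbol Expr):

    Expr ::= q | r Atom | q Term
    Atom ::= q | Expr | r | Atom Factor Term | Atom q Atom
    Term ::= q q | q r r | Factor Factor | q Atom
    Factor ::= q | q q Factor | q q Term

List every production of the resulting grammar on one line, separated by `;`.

Expr ::= q | r Atom | q Term; Atom ::= q Atom1 | Expr Atom1 | r Atom1; Term ::= q q | q r r | Factor Factor | q Atom; Factor ::= q | q q Factor | q q Term; Atom1 ::= Factor Term Atom1 | q Atom Atom1 | ε

Atom is directly left-recursive.
For Atom: α = {Factor Term, q Atom}, β = {q, Expr, r}. Rewrite as Atom → β Atom1 and Atom1 → α Atom1 | ε.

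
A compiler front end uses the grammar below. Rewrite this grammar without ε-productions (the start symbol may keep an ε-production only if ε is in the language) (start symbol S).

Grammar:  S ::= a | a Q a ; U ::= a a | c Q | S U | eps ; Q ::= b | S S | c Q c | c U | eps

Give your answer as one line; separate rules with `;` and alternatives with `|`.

S ::= a | a Q a | a a; U ::= a a | c Q | c | S U | S; Q ::= b | S S | c Q c | c c | c U | c

Nullable nonterminals: {Q, U}.
ε ∉ L(G), so no ε-production is kept.
Add the nullable-subset variants: S → a Q a gives a Q a | a a. U → c Q gives c Q | c. U → S U gives S U | S. Q → c Q c gives c Q c | c c.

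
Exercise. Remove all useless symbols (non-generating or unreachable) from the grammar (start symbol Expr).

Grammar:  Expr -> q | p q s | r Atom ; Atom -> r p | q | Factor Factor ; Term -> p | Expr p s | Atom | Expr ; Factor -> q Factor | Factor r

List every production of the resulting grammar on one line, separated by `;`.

Generating nonterminals: {Atom, Expr, Term}.
Reachable from Expr after that: {Atom, Expr}.
Removed useless symbols: {Factor, Term} and every production mentioning them.

Expr -> q | p q s | r Atom; Atom -> r p | q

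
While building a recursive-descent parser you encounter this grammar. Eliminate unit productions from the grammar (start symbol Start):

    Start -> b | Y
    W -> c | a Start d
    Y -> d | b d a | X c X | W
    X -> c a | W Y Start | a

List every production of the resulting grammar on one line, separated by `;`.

Unit pairs: Start ⇒* {W, Y}; Y ⇒* {W}.
For each unit pair (A, B), copy every non-unit production of B to A, then drop all unit productions.

Start -> b | c | a Start d | d | b d a | X c X; W -> c | a Start d; Y -> c | a Start d | d | b d a | X c X; X -> c a | W Y Start | a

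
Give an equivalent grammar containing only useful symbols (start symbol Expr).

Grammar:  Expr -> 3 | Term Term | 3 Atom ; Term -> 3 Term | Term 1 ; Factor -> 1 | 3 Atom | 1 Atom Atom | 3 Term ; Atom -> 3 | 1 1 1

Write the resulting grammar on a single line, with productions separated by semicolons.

Expr -> 3 | 3 Atom; Atom -> 3 | 1 1 1

Generating nonterminals: {Atom, Expr, Factor}.
Reachable from Expr after that: {Atom, Expr}.
Removed useless symbols: {Factor, Term} and every production mentioning them.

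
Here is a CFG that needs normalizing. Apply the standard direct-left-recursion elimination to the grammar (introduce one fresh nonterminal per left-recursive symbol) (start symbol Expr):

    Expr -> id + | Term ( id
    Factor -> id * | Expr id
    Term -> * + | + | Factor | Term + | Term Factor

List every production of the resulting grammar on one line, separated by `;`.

Expr -> id + | Term ( id; Factor -> id * | Expr id; Term -> * + Term1 | + Term1 | Factor Term1; Term1 -> + Term1 | Factor Term1 | ε

Term is directly left-recursive.
For Term: α = {+, Factor}, β = {* +, +, Factor}. Rewrite as Term → β Term1 and Term1 → α Term1 | ε.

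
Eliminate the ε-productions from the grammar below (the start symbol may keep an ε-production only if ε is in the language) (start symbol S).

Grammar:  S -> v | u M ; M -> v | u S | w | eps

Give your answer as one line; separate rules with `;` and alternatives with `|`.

S -> v | u M | u; M -> v | u S | w

Nullable nonterminals: {M}.
ε ∉ L(G), so no ε-production is kept.
For each production, add variants omitting each subset of nullable occurrences: S → u M gives u M | u.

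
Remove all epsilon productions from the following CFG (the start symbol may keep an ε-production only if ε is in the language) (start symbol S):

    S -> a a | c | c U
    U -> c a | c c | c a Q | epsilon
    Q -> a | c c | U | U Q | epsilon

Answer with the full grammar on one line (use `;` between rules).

The nullable symbols are {Q, U}.
ε ∉ L(G), so no ε-production is kept.

S -> a a | c | c U; U -> c a | c c | c a Q; Q -> a | c c | U | U Q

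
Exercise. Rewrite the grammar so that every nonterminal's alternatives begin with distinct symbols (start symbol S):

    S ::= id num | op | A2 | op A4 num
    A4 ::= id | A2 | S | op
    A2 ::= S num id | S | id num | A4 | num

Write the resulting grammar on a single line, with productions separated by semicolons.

S ::= id num | A2 | op S'; A4 ::= id | A2 | S | op; A2 ::= id num | A4 | num | S A2'; S' ::= ε | A4 num; A2' ::= num id | ε

S has alternatives sharing prefix 'op': factor to S → op S' with S' → ε | A4 num.
A2 has alternatives sharing prefix 'S': factor to A2 → S A2' with A2' → num id | ε.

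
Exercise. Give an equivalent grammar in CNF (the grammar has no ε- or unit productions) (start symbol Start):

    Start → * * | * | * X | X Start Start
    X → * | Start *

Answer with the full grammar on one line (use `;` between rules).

Start → X1 X1 | * | X1 X | X Y1; X → * | Start X1; X1 → *; Y1 → Start Start

Introduce a nonterminal for each terminal appearing in a rule of length ≥ 2: X1 → *.
Binarize each right-hand side of length ≥ 3 by chaining fresh nonterminals (Y1, Y2, …): affected rules were Start → X Start Start.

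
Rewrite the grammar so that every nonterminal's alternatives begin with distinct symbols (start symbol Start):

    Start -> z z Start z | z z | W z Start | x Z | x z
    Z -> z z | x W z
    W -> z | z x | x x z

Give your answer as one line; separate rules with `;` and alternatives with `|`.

Start has alternatives sharing prefix 'z z': factor to Start → z z Start1 with Start1 → Start z | ε.
Start has alternatives sharing prefix 'x': factor to Start → x Start2 with Start2 → Z | z.
W has alternatives sharing prefix 'z': factor to W → z W1 with W1 → ε | x.

Start -> W z Start | z z Start1 | x Start2; Z -> z z | x W z; W -> x x z | z W1; Start1 -> Start z | ε; Start2 -> Z | z; W1 -> ε | x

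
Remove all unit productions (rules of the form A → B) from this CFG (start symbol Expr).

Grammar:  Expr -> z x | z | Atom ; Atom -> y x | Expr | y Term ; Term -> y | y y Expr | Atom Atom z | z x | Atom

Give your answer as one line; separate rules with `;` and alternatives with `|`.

Expr -> y x | y Term | z x | z; Atom -> y x | y Term | z x | z; Term -> y | y y Expr | Atom Atom z | z x | y x | y Term | z

Unit pairs: Atom ⇒* {Expr}; Expr ⇒* {Atom}; Term ⇒* {Atom, Expr}.
Replace each nonterminal's rules with the union of the non-unit rules of every nonterminal it unit-derives.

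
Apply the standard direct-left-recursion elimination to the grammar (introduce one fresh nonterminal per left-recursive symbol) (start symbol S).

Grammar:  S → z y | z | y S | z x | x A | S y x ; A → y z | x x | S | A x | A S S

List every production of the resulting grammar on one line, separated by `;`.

S → z y S' | z S' | y S S' | z x S' | x A S'; A → y z A' | x x A' | S A'; S' → y x S' | ε; A' → x A' | S S A' | ε

Directly left-recursive nonterminals: S, A.
For S: α = {y x}, β = {z y, z, y S, z x, x A}. Rewrite as S → β S' and S' → α S' | ε.
For A: α = {x, S S}, β = {y z, x x, S}. Rewrite as A → β A' and A' → α A' | ε.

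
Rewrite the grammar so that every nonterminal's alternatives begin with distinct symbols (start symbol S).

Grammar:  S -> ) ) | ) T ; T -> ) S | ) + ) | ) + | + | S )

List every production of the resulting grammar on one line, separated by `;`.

S has alternatives sharing prefix ')': factor to S → ) S' with S' → ) | T.
T has alternatives sharing prefix ')': factor to T → ) T' with T' → S | + ) | +.
T' has alternatives sharing prefix '+': factor to T' → + T'' with T'' → ) | ε.

S -> ) S'; T -> + | S ) | ) T'; S' -> ) | T; T' -> S | + T''; T'' -> ) | ε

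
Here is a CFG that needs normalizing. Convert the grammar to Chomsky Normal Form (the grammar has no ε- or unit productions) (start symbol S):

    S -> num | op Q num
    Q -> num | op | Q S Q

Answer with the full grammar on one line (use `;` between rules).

Introduce a nonterminal for each terminal appearing in a rule of length ≥ 2: X1 → op, X2 → num.
Binarize each right-hand side of length ≥ 3 by chaining fresh nonterminals (Y1, Y2, …): affected rules were S → X1 Q X2; Q → Q S Q.

S -> num | X1 Y1; Q -> num | op | Q Y2; X1 -> op; X2 -> num; Y1 -> Q X2; Y2 -> S Q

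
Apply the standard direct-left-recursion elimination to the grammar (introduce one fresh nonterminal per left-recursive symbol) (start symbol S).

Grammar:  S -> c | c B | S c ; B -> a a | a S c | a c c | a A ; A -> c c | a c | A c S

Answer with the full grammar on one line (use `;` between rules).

S -> c S' | c B S'; B -> a a | a S c | a c c | a A; A -> c c A' | a c A'; S' -> c S' | eps; A' -> c S A' | eps

Left recursion appears on S, A.
For S: α = {c}, β = {c, c B}. Rewrite as S → β S' and S' → α S' | ε.
For A: α = {c S}, β = {c c, a c}. Rewrite as A → β A' and A' → α A' | ε.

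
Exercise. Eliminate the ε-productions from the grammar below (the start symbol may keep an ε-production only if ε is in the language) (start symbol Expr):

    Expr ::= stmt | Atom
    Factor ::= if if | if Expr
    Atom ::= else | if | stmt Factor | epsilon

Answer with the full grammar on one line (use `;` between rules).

Expr ::= stmt | Atom | ε; Factor ::= if if | if Expr | if; Atom ::= else | if | stmt Factor

Nullable nonterminals: {Atom, Expr}.
ε ∈ L(G) since Expr is nullable, so keep Expr → ε.
For each production, add variants omitting each subset of nullable occurrences: Factor → if Expr gives if Expr | if.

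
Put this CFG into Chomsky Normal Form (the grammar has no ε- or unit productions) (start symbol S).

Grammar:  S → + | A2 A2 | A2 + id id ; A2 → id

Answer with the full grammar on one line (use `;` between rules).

Introduce a nonterminal for each terminal appearing in a rule of length ≥ 2: X1 → +, X2 → id.
Binarize each right-hand side of length ≥ 3 by chaining fresh nonterminals (Y1, Y2, …): affected rules were S → A2 X1 X2 X2.

S → + | A2 A2 | A2 Y1; A2 → id; X1 → +; X2 → id; Y1 → X1 Y2; Y2 → X2 X2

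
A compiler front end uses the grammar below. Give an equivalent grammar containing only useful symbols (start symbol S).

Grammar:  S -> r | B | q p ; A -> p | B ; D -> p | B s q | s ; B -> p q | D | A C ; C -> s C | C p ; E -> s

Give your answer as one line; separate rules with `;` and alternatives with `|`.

Generating nonterminals: {A, B, D, E, S}.
Reachable from S after that: {B, D, S}.
Removed useless symbols: {A, C, E} and every production mentioning them.

S -> r | B | q p; D -> p | B s q | s; B -> p q | D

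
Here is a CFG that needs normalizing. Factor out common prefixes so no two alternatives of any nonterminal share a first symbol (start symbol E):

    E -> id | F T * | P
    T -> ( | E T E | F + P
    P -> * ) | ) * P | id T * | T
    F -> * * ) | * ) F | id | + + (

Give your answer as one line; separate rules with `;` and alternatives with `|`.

E -> id | F T * | P; T -> ( | E T E | F + P; P -> * ) | ) * P | id T * | T; F -> id | + + ( | * F'; F' -> * ) | ) F

F has alternatives sharing prefix '*': factor to F → * F' with F' → * ) | ) F.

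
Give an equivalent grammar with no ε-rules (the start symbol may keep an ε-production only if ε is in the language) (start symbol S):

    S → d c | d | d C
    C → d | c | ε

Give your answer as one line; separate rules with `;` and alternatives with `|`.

S → d c | d | d C; C → d | c

Nullable set = {C}.
ε ∉ L(G), so no ε-production is kept.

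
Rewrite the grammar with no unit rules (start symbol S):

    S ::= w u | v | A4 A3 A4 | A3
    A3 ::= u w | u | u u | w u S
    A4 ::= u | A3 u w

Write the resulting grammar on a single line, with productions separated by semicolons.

S ::= w u | v | A4 A3 A4 | u w | u | u u | w u S; A3 ::= u w | u | u u | w u S; A4 ::= u | A3 u w

Unit pairs: S ⇒* {A3}.
For each unit pair (A, B), copy every non-unit production of B to A, then drop all unit productions.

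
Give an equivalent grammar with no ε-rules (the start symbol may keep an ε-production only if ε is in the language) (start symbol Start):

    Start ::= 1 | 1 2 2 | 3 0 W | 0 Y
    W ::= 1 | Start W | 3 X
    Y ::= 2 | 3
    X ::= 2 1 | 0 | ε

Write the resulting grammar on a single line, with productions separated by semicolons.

Start ::= 1 | 1 2 2 | 3 0 W | 0 Y; W ::= 1 | Start W | 3 X | 3; Y ::= 2 | 3; X ::= 2 1 | 0

The nullable symbols are {X}.
ε ∉ L(G), so no ε-production is kept.
Expand every rule over subsets of its nullable positions: W → 3 X gives 3 X | 3.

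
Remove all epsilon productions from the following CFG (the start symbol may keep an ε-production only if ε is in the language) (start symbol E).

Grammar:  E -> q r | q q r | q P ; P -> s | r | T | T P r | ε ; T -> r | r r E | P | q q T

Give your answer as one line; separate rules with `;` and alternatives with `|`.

E -> q r | q q r | q P | q; P -> s | r | T | T P r | T r | P r; T -> r | r r E | P | q q T | q q

Nullable set = {P, T}.
ε ∉ L(G), so no ε-production is kept.
Expand every rule over subsets of its nullable positions: E → q P gives q P | q. P → T P r gives T P r | T r | P r. T → q q T gives q q T | q q.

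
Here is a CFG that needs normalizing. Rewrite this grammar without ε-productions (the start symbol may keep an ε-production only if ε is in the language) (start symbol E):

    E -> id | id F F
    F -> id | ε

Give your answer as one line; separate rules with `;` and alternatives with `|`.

Nullable set = {F}.
ε ∉ L(G), so no ε-production is kept.
Expand every rule over subsets of its nullable positions: E → id F F gives id F F | id F.

E -> id | id F F | id F; F -> id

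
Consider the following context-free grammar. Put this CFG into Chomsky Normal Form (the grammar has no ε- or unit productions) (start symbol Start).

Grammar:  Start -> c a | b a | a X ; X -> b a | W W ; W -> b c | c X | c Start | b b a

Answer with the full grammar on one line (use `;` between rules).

Introduce a nonterminal for each terminal appearing in a rule of length ≥ 2: X1 → c, X2 → a, X3 → b.
Binarize each right-hand side of length ≥ 3 by chaining fresh nonterminals (Y1, Y2, …): affected rules were W → X3 X3 X2.

Start -> X1 X2 | X3 X2 | X2 X; X -> X3 X2 | W W; W -> X3 X1 | X1 X | X1 Start | X3 Y1; X1 -> c; X2 -> a; X3 -> b; Y1 -> X3 X2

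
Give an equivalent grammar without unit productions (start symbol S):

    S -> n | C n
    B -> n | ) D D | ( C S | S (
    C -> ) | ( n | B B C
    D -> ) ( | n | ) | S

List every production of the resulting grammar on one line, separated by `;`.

Unit pairs: D ⇒* {S}.
For every A with A ⇒* B via unit rules, add B's non-unit alternatives to A; then delete every rule of the form X → Y.

S -> n | C n; B -> n | ) D D | ( C S | S (; C -> ) | ( n | B B C; D -> n | C n | ) ( | )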